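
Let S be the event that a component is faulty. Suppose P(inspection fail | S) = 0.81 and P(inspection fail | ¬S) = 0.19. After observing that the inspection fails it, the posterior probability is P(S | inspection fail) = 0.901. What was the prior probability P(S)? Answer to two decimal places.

P(S) = 0.68

Bayes' rule in odds form gives O(S|E) = O(S)·[P(E|S)/P(E|¬S)], hence O(S) = O(S|E)/LR.
Posterior odds = 0.901/(1−0.901) = 9.1010. LR = 0.81/0.19 = 4.2632.
Prior odds = 9.1010/4.2632 = 2.1348, so P(S) = 2.1348/(1+2.1348) ≈ 0.68.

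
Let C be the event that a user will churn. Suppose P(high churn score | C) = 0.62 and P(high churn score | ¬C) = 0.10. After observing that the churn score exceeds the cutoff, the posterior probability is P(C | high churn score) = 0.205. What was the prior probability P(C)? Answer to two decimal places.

P(C) = 0.04

Bayes' rule in odds form gives O(C|E) = O(C)·[P(E|C)/P(E|¬C)], hence O(C) = O(C|E)/LR.
Posterior odds = 0.205/(1−0.205) = 0.2579. LR = 0.62/0.10 = 6.2000.
Prior odds = 0.2579/6.2000 = 0.0416, so P(C) = 0.0416/(1+0.0416) ≈ 0.04.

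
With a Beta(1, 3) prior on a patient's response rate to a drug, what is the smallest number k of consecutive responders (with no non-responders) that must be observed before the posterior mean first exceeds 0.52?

k = 3

After k responders and 0 non-responders the posterior is Beta(1+k, 3), with mean (1+k)/(1+3+k).
Set (1+k)/(4+k) > 0.52 and solve: k > (0.52·4 − 1)/(1 − 0.52) = 2.250.
The smallest integer exceeding 2.250 is 3, and checking k=3: (4)/(7) = 0.5714 > 0.52.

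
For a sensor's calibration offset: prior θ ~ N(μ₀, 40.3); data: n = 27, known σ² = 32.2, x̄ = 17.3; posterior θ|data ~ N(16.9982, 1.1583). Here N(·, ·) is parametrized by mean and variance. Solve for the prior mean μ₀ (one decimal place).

The posterior mean is a precision-weighted average: μ_n = (τ₀μ₀ + τ_data·x̄)/(τ₀+τ_data), with τ₀=1/σ₀² and τ_data=n/σ².
Here τ₀ = 1/40.3 = 0.024814 and τ_data = 27/32.2 = 0.838509, so τ_n = 0.863323.
Rearranging for μ₀: μ₀ = (μ_n·τ_n − τ_data·x̄)/τ₀ = (16.9982·0.863323 − 0.838509·17.3) / 0.024814 = 0.168731/0.024814 ≈ 6.8.

μ₀ = 6.8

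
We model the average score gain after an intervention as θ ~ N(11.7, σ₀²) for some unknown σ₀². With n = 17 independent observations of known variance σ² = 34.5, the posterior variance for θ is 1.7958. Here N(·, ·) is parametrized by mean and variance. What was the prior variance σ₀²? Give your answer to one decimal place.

For the Normal–Normal model with known σ², precisions add: τ_n = τ₀ + n/σ².
So 1/σ₀² = 1/1.7958 − 17/34.5 = 0.556855 − 0.492754 = 0.064101.
Hence σ₀² = 1/0.064101 ≈ 15.6.

σ₀² = 15.6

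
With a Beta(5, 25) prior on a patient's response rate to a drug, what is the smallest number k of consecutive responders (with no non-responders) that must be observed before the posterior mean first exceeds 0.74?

After k responders and 0 non-responders the posterior is Beta(5+k, 25), with mean (5+k)/(5+25+k).
Set (5+k)/(30+k) > 0.74 and solve: k > (0.74·30 − 5)/(1 − 0.74) = 66.154.
The smallest integer exceeding 66.154 is 67, and checking k=67: (72)/(97) = 0.7423 > 0.74.

k = 67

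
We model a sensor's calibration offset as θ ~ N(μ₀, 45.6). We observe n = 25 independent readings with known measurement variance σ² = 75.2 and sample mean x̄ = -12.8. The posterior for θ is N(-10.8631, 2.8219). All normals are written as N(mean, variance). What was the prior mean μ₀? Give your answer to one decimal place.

μ₀ = 18.5

With known observation variance, the Normal–Normal posterior has precision τ_n = τ₀ + n/σ² and mean μ_n = (τ₀μ₀ + (n/σ²)x̄)/τ_n.
Here τ₀ = 1/45.6 = 0.021930 and τ_data = 25/75.2 = 0.332447, so τ_n = 0.354377.
Rearranging for μ₀: μ₀ = (μ_n·τ_n − τ_data·x̄)/τ₀ = (-10.8631·0.354377 − 0.332447·-12.8) / 0.021930 = 0.405689/0.021930 ≈ 18.5.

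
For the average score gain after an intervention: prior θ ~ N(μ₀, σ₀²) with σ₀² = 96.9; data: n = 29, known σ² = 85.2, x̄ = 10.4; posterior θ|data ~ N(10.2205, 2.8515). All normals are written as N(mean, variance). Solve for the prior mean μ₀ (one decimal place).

μ₀ = 4.3

With known observation variance, the Normal–Normal posterior has precision τ_n = τ₀ + n/σ² and mean μ_n = (τ₀μ₀ + (n/σ²)x̄)/τ_n.
Here τ₀ = 1/96.9 = 0.010320 and τ_data = 29/85.2 = 0.340376, so τ_n = 0.350696.
Rearranging for μ₀: μ₀ = (μ_n·τ_n − τ_data·x̄)/τ₀ = (10.2205·0.350696 − 0.340376·10.4) / 0.010320 = 0.044378/0.010320 ≈ 4.3.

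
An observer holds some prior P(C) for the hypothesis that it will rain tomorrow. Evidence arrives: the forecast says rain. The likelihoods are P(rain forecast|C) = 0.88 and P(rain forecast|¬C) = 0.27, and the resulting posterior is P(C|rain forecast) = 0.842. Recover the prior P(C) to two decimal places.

Bayes' rule in odds form gives O(C|E) = O(C)·[P(E|C)/P(E|¬C)], hence O(C) = O(C|E)/LR.
Posterior odds = 0.842/(1−0.842) = 5.3291. LR = 0.88/0.27 = 3.2593.
Prior odds = 5.3291/3.2593 = 1.6350, so P(C) = 1.6350/(1+1.6350) ≈ 0.62.

P(C) = 0.62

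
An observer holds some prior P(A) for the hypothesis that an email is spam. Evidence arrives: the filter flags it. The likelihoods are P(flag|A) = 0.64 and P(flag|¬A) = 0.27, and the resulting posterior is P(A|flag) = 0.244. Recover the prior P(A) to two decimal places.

In odds form, posterior odds = prior odds × likelihood ratio, so prior odds = posterior odds ÷ LR.
Posterior odds = 0.244/(1−0.244) = 0.3228. LR = 0.64/0.27 = 2.3704.
Prior odds = 0.3228/2.3704 = 0.1362, so P(A) = 0.1362/(1+0.1362) ≈ 0.12.

P(A) = 0.12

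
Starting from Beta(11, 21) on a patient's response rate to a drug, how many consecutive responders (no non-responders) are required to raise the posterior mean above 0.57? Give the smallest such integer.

k = 17

After k responders and 0 non-responders the posterior is Beta(11+k, 21), with mean (11+k)/(11+21+k).
Set (11+k)/(32+k) > 0.57 and solve: k > (0.57·32 − 11)/(1 − 0.57) = 16.837.
The smallest integer exceeding 16.837 is 17.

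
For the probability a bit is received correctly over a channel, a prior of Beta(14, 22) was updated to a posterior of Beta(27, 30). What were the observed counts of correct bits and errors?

13 correct bits and 8 errors

A Beta(a, b) prior with s successes and f failures in binomial data gives a Beta(a+s, b+f) posterior.
So s = 27 − 14 = 13 and f = 30 − 22 = 8.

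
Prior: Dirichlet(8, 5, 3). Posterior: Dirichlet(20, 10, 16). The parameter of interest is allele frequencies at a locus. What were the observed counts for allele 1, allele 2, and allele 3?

counts (12, 5, 13)

For a Dirichlet(α) prior with multinomial counts c, the posterior is Dirichlet(α + c) componentwise.
Counts are posterior − prior componentwise: 20−8=12, 10−5=5, 16−3=13.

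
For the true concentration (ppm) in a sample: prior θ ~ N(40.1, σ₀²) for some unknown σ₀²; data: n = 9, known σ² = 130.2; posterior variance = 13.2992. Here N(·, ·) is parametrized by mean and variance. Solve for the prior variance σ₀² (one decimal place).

Posterior precision equals prior precision plus data precision: 1/σ_n² = 1/σ₀² + n/σ².
So 1/σ₀² = 1/13.2992 − 9/130.2 = 0.075192 − 0.069124 = 0.006068.
Hence σ₀² = 1/0.006068 ≈ 164.8.

σ₀² = 164.8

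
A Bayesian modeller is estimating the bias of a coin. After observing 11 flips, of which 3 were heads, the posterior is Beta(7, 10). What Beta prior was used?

Beta(4, 2)

A Beta(a, b) prior with s successes and f failures in binomial data gives a Beta(a+s, b+f) posterior.
So a = 7 − 3 = 4 and b = 10 − 8 = 2.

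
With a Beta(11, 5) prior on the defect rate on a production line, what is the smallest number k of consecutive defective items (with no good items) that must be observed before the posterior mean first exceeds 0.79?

k = 8

After k defective items and 0 good items the posterior is Beta(11+k, 5), with mean (11+k)/(11+5+k).
Set (11+k)/(16+k) > 0.79 and solve: k > (0.79·16 − 11)/(1 − 0.79) = 7.810.
The smallest integer exceeding 7.810 is 8, and checking k=8: (19)/(24) = 0.7917 > 0.79.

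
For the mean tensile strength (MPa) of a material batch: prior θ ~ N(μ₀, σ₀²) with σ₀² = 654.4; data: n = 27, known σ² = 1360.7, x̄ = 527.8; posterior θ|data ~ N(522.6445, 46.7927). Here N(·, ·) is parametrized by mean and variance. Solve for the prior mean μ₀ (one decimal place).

μ₀ = 455.7

The posterior mean is a precision-weighted average: μ_n = (τ₀μ₀ + τ_data·x̄)/(τ₀+τ_data), with τ₀=1/σ₀² and τ_data=n/σ².
Here τ₀ = 1/654.4 = 0.001528 and τ_data = 27/1360.7 = 0.019843, so τ_n = 0.021371.
Rearranging for μ₀: μ₀ = (μ_n·τ_n − τ_data·x̄)/τ₀ = (522.6445·0.021371 − 0.019843·527.8) / 0.001528 = 0.696300/0.001528 ≈ 455.7.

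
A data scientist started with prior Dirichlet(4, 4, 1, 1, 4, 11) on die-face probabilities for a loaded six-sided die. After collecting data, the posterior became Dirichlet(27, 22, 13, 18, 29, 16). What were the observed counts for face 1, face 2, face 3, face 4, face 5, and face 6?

counts (23, 18, 12, 17, 25, 5)

For a Dirichlet(α) prior with multinomial counts c, the posterior is Dirichlet(α + c) componentwise.
Counts are posterior − prior componentwise: 27−4=23, 22−4=18, 13−1=12, 18−1=17, 29−4=25, 16−11=5.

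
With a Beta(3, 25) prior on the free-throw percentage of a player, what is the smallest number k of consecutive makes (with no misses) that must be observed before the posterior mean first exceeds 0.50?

k = 23

After k makes and 0 misses the posterior is Beta(3+k, 25), with mean (3+k)/(3+25+k).
Set (3+k)/(28+k) > 0.50 and solve: k > (0.50·28 − 3)/(1 − 0.50) = 22.000.
The smallest integer exceeding 22.000 is 23, and checking k=23: (26)/(51) = 0.5098 > 0.50.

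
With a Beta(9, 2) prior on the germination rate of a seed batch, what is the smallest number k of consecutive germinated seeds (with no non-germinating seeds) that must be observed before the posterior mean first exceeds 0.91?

After k germinated seeds and 0 non-germinating seeds the posterior is Beta(9+k, 2), with mean (9+k)/(9+2+k).
Set (9+k)/(11+k) > 0.91 and solve: k > (0.91·11 − 9)/(1 − 0.91) = 11.222.
The smallest integer exceeding 11.222 is 12, and checking k=12: (21)/(23) = 0.9130 > 0.91.

k = 12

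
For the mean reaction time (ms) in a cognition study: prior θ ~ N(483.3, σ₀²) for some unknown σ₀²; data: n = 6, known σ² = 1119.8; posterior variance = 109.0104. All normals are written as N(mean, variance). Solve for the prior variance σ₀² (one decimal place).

σ₀² = 262.1

Posterior precision equals prior precision plus data precision: 1/σ_n² = 1/σ₀² + n/σ².
So 1/σ₀² = 1/109.0104 − 6/1119.8 = 0.009173 − 0.005358 = 0.003815.
Hence σ₀² = 1/0.003815 ≈ 262.1.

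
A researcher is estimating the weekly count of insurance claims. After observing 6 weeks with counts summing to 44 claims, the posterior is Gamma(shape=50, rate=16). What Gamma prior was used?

Gamma–Poisson conjugacy: posterior shape = α + Σxᵢ, posterior rate = β + n.
So α = 50 − 44 = 6 and β = 16 − 6 = 10.

Gamma(shape=6, rate=10)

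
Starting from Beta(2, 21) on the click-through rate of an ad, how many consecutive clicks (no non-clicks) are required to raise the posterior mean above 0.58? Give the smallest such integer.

k = 28

After k clicks and 0 non-clicks the posterior is Beta(2+k, 21), with mean (2+k)/(2+21+k).
Set (2+k)/(23+k) > 0.58 and solve: k > (0.58·23 − 2)/(1 − 0.58) = 27.000.
The smallest integer exceeding 27.000 is 28, and checking k=28: (30)/(51) = 0.5882 > 0.58.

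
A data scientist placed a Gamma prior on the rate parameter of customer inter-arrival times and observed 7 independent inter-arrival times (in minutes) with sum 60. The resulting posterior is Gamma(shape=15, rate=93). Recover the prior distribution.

Gamma(shape=8, rate=33)

For an exponential likelihood with a Gamma(α, β) prior on the rate, n observations with total T give posterior Gamma(α+n, β+T).
So α = 15 − 7 = 8 and β = 93 − 60 = 33.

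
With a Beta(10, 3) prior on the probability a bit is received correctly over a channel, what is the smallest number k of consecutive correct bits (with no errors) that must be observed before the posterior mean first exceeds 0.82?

k = 4

After k correct bits and 0 errors the posterior is Beta(10+k, 3), with mean (10+k)/(10+3+k).
Set (10+k)/(13+k) > 0.82 and solve: k > (0.82·13 − 10)/(1 − 0.82) = 3.667.
The smallest integer exceeding 3.667 is 4.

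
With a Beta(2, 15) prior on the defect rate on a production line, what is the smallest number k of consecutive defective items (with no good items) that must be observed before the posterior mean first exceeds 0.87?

After k defective items and 0 good items the posterior is Beta(2+k, 15), with mean (2+k)/(2+15+k).
Set (2+k)/(17+k) > 0.87 and solve: k > (0.87·17 − 2)/(1 − 0.87) = 98.385.
The smallest integer exceeding 98.385 is 99, and checking k=99: (101)/(116) = 0.8707 > 0.87.

k = 99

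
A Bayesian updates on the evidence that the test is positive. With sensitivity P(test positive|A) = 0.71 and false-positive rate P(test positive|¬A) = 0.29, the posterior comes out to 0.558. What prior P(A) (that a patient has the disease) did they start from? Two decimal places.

P(A) = 0.34

In odds form, posterior odds = prior odds × likelihood ratio, so prior odds = posterior odds ÷ LR.
Posterior odds = 0.558/(1−0.558) = 1.2624. LR = 0.71/0.29 = 2.4483.
Prior odds = 1.2624/2.4483 = 0.5156, so P(A) = 0.5156/(1+0.5156) ≈ 0.34.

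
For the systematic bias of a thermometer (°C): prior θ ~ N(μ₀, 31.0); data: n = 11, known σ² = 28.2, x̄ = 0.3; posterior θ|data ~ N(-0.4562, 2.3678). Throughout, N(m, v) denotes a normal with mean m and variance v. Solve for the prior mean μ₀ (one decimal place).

μ₀ = -9.6

The posterior mean is a precision-weighted average: μ_n = (τ₀μ₀ + τ_data·x̄)/(τ₀+τ_data), with τ₀=1/σ₀² and τ_data=n/σ².
Here τ₀ = 1/31.0 = 0.032258 and τ_data = 11/28.2 = 0.390071, so τ_n = 0.422329.
Rearranging for μ₀: μ₀ = (μ_n·τ_n − τ_data·x̄)/τ₀ = (-0.4562·0.422329 − 0.390071·0.3) / 0.032258 = -0.309688/0.032258 ≈ -9.6.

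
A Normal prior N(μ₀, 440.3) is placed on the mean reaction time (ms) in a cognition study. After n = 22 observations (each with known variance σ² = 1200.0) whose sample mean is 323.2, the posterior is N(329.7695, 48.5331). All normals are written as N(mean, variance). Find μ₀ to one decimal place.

The posterior mean is a precision-weighted average: μ_n = (τ₀μ₀ + τ_data·x̄)/(τ₀+τ_data), with τ₀=1/σ₀² and τ_data=n/σ².
Here τ₀ = 1/440.3 = 0.002271 and τ_data = 22/1200.0 = 0.018333, so τ_n = 0.020604.
Rearranging for μ₀: μ₀ = (μ_n·τ_n − τ_data·x̄)/τ₀ = (329.7695·0.020604 − 0.018333·323.2) / 0.002271 = 0.869345/0.002271 ≈ 382.8.

μ₀ = 382.8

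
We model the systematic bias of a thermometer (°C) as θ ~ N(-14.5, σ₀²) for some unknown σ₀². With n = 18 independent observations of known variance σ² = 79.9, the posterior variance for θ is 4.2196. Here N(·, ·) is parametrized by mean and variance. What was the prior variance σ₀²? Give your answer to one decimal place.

For the Normal–Normal model with known σ², precisions add: τ_n = τ₀ + n/σ².
So 1/σ₀² = 1/4.2196 − 18/79.9 = 0.236989 − 0.225282 = 0.011707.
Hence σ₀² = 1/0.011707 ≈ 85.4.

σ₀² = 85.4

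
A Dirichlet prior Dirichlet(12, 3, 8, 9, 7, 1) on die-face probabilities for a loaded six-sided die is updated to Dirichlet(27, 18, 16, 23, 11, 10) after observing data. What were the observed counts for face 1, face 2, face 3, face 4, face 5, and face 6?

counts (15, 15, 8, 14, 4, 9)

For a Dirichlet(α) prior with multinomial counts c, the posterior is Dirichlet(α + c) componentwise.
Counts are posterior − prior componentwise: 27−12=15, 18−3=15, 16−8=8, 23−9=14, 11−7=4, 10−1=9.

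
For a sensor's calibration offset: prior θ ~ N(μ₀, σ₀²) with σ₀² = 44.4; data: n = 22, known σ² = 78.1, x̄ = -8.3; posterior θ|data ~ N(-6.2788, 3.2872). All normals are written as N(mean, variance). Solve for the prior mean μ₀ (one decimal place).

μ₀ = 19.0

The posterior mean is a precision-weighted average: μ_n = (τ₀μ₀ + τ_data·x̄)/(τ₀+τ_data), with τ₀=1/σ₀² and τ_data=n/σ².
Here τ₀ = 1/44.4 = 0.022523 and τ_data = 22/78.1 = 0.281690, so τ_n = 0.304213.
Rearranging for μ₀: μ₀ = (μ_n·τ_n − τ_data·x̄)/τ₀ = (-6.2788·0.304213 − 0.281690·-8.3) / 0.022523 = 0.427934/0.022523 ≈ 19.0.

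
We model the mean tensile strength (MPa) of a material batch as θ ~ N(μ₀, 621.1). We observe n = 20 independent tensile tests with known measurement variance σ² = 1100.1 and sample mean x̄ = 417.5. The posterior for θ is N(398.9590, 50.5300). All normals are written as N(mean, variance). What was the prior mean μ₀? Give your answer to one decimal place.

With known observation variance, the Normal–Normal posterior has precision τ_n = τ₀ + n/σ² and mean μ_n = (τ₀μ₀ + (n/σ²)x̄)/τ_n.
Here τ₀ = 1/621.1 = 0.001610 and τ_data = 20/1100.1 = 0.018180, so τ_n = 0.019790.
Rearranging for μ₀: μ₀ = (μ_n·τ_n − τ_data·x̄)/τ₀ = (398.9590·0.019790 − 0.018180·417.5) / 0.001610 = 0.305249/0.001610 ≈ 189.6.

μ₀ = 189.6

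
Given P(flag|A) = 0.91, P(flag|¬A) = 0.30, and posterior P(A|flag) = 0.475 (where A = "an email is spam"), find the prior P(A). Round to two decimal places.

P(A) = 0.23

Bayes' rule in odds form gives O(A|E) = O(A)·[P(E|A)/P(E|¬A)], hence O(A) = O(A|E)/LR.
Posterior odds = 0.475/(1−0.475) = 0.9048. LR = 0.91/0.30 = 3.0333.
Prior odds = 0.9048/3.0333 = 0.2983, so P(A) = 0.2983/(1+0.2983) ≈ 0.23.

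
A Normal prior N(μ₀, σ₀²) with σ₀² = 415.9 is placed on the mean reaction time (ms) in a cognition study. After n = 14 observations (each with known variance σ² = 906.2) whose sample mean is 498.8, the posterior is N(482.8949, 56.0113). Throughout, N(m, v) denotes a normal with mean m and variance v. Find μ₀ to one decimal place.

The posterior mean is a precision-weighted average: μ_n = (τ₀μ₀ + τ_data·x̄)/(τ₀+τ_data), with τ₀=1/σ₀² and τ_data=n/σ².
Here τ₀ = 1/415.9 = 0.002404 and τ_data = 14/906.2 = 0.015449, so τ_n = 0.017853.
Rearranging for μ₀: μ₀ = (μ_n·τ_n − τ_data·x̄)/τ₀ = (482.8949·0.017853 − 0.015449·498.8) / 0.002404 = 0.915161/0.002404 ≈ 380.7.

μ₀ = 380.7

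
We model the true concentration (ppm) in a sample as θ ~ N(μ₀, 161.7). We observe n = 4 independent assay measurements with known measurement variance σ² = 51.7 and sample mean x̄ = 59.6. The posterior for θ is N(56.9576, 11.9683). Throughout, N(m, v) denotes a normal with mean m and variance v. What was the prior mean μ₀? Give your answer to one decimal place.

With known observation variance, the Normal–Normal posterior has precision τ_n = τ₀ + n/σ² and mean μ_n = (τ₀μ₀ + (n/σ²)x̄)/τ_n.
Here τ₀ = 1/161.7 = 0.006184 and τ_data = 4/51.7 = 0.077369, so τ_n = 0.083553.
Rearranging for μ₀: μ₀ = (μ_n·τ_n − τ_data·x̄)/τ₀ = (56.9576·0.083553 − 0.077369·59.6) / 0.006184 = 0.147786/0.006184 ≈ 23.9.

μ₀ = 23.9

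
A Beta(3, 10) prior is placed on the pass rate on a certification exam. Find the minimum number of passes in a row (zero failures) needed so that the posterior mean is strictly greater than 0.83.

After k passes and 0 failures the posterior is Beta(3+k, 10), with mean (3+k)/(3+10+k).
Set (3+k)/(13+k) > 0.83 and solve: k > (0.83·13 − 3)/(1 − 0.83) = 45.824.
The smallest integer exceeding 45.824 is 46, and checking k=46: (49)/(59) = 0.8305 > 0.83.

k = 46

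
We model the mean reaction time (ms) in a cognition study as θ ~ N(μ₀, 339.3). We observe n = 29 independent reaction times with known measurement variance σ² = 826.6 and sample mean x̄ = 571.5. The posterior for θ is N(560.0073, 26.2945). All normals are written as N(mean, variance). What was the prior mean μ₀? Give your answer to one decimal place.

The posterior mean is a precision-weighted average: μ_n = (τ₀μ₀ + τ_data·x̄)/(τ₀+τ_data), with τ₀=1/σ₀² and τ_data=n/σ².
Here τ₀ = 1/339.3 = 0.002947 and τ_data = 29/826.6 = 0.035083, so τ_n = 0.038030.
Rearranging for μ₀: μ₀ = (μ_n·τ_n − τ_data·x̄)/τ₀ = (560.0073·0.038030 − 0.035083·571.5) / 0.002947 = 1.247143/0.002947 ≈ 423.2.

μ₀ = 423.2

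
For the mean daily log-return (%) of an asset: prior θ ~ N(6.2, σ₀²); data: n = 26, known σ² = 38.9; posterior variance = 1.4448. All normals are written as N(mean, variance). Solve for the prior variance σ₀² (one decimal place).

Posterior precision equals prior precision plus data precision: 1/σ_n² = 1/σ₀² + n/σ².
So 1/σ₀² = 1/1.4448 − 26/38.9 = 0.692137 − 0.668380 = 0.023757.
Hence σ₀² = 1/0.023757 ≈ 42.1.

σ₀² = 42.1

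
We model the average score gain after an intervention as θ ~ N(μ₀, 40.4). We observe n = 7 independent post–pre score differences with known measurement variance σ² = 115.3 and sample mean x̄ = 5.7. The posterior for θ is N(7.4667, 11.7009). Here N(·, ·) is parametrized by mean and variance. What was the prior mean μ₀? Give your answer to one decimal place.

The posterior mean is a precision-weighted average: μ_n = (τ₀μ₀ + τ_data·x̄)/(τ₀+τ_data), with τ₀=1/σ₀² and τ_data=n/σ².
Here τ₀ = 1/40.4 = 0.024752 and τ_data = 7/115.3 = 0.060711, so τ_n = 0.085463.
Rearranging for μ₀: μ₀ = (μ_n·τ_n − τ_data·x̄)/τ₀ = (7.4667·0.085463 − 0.060711·5.7) / 0.024752 = 0.292074/0.024752 ≈ 11.8.

μ₀ = 11.8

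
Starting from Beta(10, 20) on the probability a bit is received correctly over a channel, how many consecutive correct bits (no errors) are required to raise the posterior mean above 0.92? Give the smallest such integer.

After k correct bits and 0 errors the posterior is Beta(10+k, 20), with mean (10+k)/(10+20+k).
Set (10+k)/(30+k) > 0.92 and solve: k > (0.92·30 − 10)/(1 − 0.92) = 220.000.
The smallest integer exceeding 220.000 is 221, and checking k=221: (231)/(251) = 0.9203 > 0.92.

k = 221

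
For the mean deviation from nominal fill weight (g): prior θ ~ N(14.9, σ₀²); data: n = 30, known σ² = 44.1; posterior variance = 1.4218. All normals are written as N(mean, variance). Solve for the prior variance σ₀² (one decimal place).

σ₀² = 43.4

Posterior precision equals prior precision plus data precision: 1/σ_n² = 1/σ₀² + n/σ².
So 1/σ₀² = 1/1.4218 − 30/44.1 = 0.703334 − 0.680272 = 0.023062.
Hence σ₀² = 1/0.023062 ≈ 43.4.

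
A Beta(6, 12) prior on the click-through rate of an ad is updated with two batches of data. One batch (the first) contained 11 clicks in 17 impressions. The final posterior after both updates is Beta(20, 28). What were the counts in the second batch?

Because Beta–binomial updating is additive in the counts, the combined data contributed (α_post−α_prior, β_post−β_prior) successes and failures.
Total across both batches: 20−6=14 clicks, 28−12=16 non-clicks.
Subtract the first batch: 14−11=3 clicks and 16−6=10 non-clicks.

3 clicks and 10 non-clicks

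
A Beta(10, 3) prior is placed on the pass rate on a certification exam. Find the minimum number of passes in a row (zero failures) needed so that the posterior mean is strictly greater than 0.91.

k = 21

After k passes and 0 failures the posterior is Beta(10+k, 3), with mean (10+k)/(10+3+k).
Set (10+k)/(13+k) > 0.91 and solve: k > (0.91·13 − 10)/(1 − 0.91) = 20.333.
The smallest integer exceeding 20.333 is 21.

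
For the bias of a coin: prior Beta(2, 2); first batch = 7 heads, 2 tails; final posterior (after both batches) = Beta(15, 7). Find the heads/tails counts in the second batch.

6 heads and 3 tails

Sequential conjugate updates are equivalent to a single update on the pooled data, so total successes = posterior α − prior α and total failures = posterior β − prior β.
Total across both batches: 15−2=13 heads, 7−2=5 tails.
Subtract the first batch: 13−7=6 heads and 5−2=3 tails.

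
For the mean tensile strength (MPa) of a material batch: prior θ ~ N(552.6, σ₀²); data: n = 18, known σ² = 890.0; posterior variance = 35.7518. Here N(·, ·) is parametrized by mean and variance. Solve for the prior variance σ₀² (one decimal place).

σ₀² = 129.1

For the Normal–Normal model with known σ², precisions add: τ_n = τ₀ + n/σ².
So 1/σ₀² = 1/35.7518 − 18/890.0 = 0.027971 − 0.020225 = 0.007746.
Hence σ₀² = 1/0.007746 ≈ 129.1.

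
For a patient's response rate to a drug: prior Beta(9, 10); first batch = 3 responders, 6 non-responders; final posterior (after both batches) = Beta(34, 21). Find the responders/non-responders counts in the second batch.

Because Beta–binomial updating is additive in the counts, the combined data contributed (α_post−α_prior, β_post−β_prior) successes and failures.
Total across both batches: 34−9=25 responders, 21−10=11 non-responders.
Subtract the first batch: 25−3=22 responders and 11−6=5 non-responders.

22 responders and 5 non-responders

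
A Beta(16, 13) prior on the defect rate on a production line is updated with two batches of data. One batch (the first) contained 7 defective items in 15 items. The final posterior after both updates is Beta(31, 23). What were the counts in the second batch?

Because Beta–binomial updating is additive in the counts, the combined data contributed (α_post−α_prior, β_post−β_prior) successes and failures.
Total across both batches: 31−16=15 defective items, 23−13=10 good items.
Subtract the first batch: 15−7=8 defective items and 10−8=2 good items.

8 defective items and 2 good items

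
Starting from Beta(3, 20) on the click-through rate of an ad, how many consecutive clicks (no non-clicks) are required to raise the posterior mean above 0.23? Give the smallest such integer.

k = 3

After k clicks and 0 non-clicks the posterior is Beta(3+k, 20), with mean (3+k)/(3+20+k).
Set (3+k)/(23+k) > 0.23 and solve: k > (0.23·23 − 3)/(1 − 0.23) = 2.974.
The smallest integer exceeding 2.974 is 3, and checking k=3: (6)/(26) = 0.2308 > 0.23.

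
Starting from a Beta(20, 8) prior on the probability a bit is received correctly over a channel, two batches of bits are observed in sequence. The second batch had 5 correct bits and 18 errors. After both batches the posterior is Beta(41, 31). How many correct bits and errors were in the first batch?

Sequential conjugate updates are equivalent to a single update on the pooled data, so total successes = posterior α − prior α and total failures = posterior β − prior β.
Total across both batches: 41−20=21 correct bits, 31−8=23 errors.
Subtract the second batch: 21−5=16 correct bits and 23−18=5 errors.

16 correct bits and 5 errors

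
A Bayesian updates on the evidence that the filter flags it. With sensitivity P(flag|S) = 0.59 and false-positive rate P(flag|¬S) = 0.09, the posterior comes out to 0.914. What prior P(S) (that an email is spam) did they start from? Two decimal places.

Bayes' rule in odds form gives O(S|E) = O(S)·[P(E|S)/P(E|¬S)], hence O(S) = O(S|E)/LR.
Posterior odds = 0.914/(1−0.914) = 10.6279. LR = 0.59/0.09 = 6.5556.
Prior odds = 10.6279/6.5556 = 1.6212, so P(S) = 1.6212/(1+1.6212) ≈ 0.62.

P(S) = 0.62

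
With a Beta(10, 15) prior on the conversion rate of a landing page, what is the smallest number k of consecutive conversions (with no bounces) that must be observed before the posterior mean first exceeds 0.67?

After k conversions and 0 bounces the posterior is Beta(10+k, 15), with mean (10+k)/(10+15+k).
Set (10+k)/(25+k) > 0.67 and solve: k > (0.67·25 − 10)/(1 − 0.67) = 20.455.
The smallest integer exceeding 20.455 is 21, and checking k=21: (31)/(46) = 0.6739 > 0.67.

k = 21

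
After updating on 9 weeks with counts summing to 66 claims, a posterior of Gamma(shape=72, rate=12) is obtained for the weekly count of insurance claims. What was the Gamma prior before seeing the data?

A Gamma(α, β) prior (rate parametrization) on a Poisson rate with n observations summing to S gives posterior Gamma(α+S, β+n).
So α = 72 − 66 = 6 and β = 12 − 9 = 3.

Gamma(shape=6, rate=3)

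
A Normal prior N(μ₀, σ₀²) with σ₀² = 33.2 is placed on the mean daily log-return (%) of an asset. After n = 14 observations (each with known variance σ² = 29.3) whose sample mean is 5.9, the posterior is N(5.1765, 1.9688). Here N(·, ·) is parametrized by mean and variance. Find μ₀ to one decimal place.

μ₀ = -6.3

The posterior mean is a precision-weighted average: μ_n = (τ₀μ₀ + τ_data·x̄)/(τ₀+τ_data), with τ₀=1/σ₀² and τ_data=n/σ².
Here τ₀ = 1/33.2 = 0.030120 and τ_data = 14/29.3 = 0.477816, so τ_n = 0.507936.
Rearranging for μ₀: μ₀ = (μ_n·τ_n − τ_data·x̄)/τ₀ = (5.1765·0.507936 − 0.477816·5.9) / 0.030120 = -0.189784/0.030120 ≈ -6.3.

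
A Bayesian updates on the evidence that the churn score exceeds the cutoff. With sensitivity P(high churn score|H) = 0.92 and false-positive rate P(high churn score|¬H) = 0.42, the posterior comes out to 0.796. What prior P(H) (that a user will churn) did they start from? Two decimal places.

P(H) = 0.64

In odds form, posterior odds = prior odds × likelihood ratio, so prior odds = posterior odds ÷ LR.
Posterior odds = 0.796/(1−0.796) = 3.9020. LR = 0.92/0.42 = 2.1905.
Prior odds = 3.9020/2.1905 = 1.7813, so P(H) = 1.7813/(1+1.7813) ≈ 0.64.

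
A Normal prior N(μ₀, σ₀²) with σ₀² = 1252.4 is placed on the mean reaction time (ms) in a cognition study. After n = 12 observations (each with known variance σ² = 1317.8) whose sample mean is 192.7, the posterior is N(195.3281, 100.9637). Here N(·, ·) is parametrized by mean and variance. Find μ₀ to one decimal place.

μ₀ = 225.3

With known observation variance, the Normal–Normal posterior has precision τ_n = τ₀ + n/σ² and mean μ_n = (τ₀μ₀ + (n/σ²)x̄)/τ_n.
Here τ₀ = 1/1252.4 = 0.000798 and τ_data = 12/1317.8 = 0.009106, so τ_n = 0.009904.
Rearranging for μ₀: μ₀ = (μ_n·τ_n − τ_data·x̄)/τ₀ = (195.3281·0.009904 − 0.009106·192.7) / 0.000798 = 0.179803/0.000798 ≈ 225.3.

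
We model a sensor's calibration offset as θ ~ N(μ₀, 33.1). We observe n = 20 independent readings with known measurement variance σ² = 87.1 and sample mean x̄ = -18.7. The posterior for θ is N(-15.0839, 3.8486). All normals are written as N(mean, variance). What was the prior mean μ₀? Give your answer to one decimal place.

μ₀ = 12.4

The posterior mean is a precision-weighted average: μ_n = (τ₀μ₀ + τ_data·x̄)/(τ₀+τ_data), with τ₀=1/σ₀² and τ_data=n/σ².
Here τ₀ = 1/33.1 = 0.030211 and τ_data = 20/87.1 = 0.229621, so τ_n = 0.259832.
Rearranging for μ₀: μ₀ = (μ_n·τ_n − τ_data·x̄)/τ₀ = (-15.0839·0.259832 − 0.229621·-18.7) / 0.030211 = 0.374633/0.030211 ≈ 12.4.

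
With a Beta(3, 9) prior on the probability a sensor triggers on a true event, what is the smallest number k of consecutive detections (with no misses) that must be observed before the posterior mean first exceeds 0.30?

k = 1

After k detections and 0 misses the posterior is Beta(3+k, 9), with mean (3+k)/(3+9+k).
Set (3+k)/(12+k) > 0.30 and solve: k > (0.30·12 − 3)/(1 − 0.30) = 0.857.
The smallest integer exceeding 0.857 is 1, and checking k=1: (4)/(13) = 0.3077 > 0.30.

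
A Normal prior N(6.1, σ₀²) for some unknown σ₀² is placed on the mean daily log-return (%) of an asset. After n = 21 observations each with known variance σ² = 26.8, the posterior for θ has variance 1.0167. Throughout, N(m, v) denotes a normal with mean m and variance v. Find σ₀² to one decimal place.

σ₀² = 5.0

For the Normal–Normal model with known σ², precisions add: τ_n = τ₀ + n/σ².
So 1/σ₀² = 1/1.0167 − 21/26.8 = 0.983574 − 0.783582 = 0.199992.
Hence σ₀² = 1/0.199992 ≈ 5.0.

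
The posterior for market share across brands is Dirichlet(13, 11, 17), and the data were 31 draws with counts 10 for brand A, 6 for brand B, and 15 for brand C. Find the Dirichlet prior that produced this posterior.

For a Dirichlet(α) prior with multinomial counts c, the posterior is Dirichlet(α + c) componentwise.
Subtract each count from the matching posterior parameter: 13−10=3, 11−6=5, 17−15=2.

Dirichlet(3, 5, 2)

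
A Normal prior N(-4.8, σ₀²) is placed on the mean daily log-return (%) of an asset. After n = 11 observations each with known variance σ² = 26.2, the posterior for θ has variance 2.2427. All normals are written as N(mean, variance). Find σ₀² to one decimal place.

For the Normal–Normal model with known σ², precisions add: τ_n = τ₀ + n/σ².
So 1/σ₀² = 1/2.2427 − 11/26.2 = 0.445891 − 0.419847 = 0.026044.
Hence σ₀² = 1/0.026044 ≈ 38.4.

σ₀² = 38.4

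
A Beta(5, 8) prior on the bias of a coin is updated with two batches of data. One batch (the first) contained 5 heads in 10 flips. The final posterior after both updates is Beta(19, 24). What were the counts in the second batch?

Sequential conjugate updates are equivalent to a single update on the pooled data, so total successes = posterior α − prior α and total failures = posterior β − prior β.
Total across both batches: 19−5=14 heads, 24−8=16 tails.
Subtract the first batch: 14−5=9 heads and 16−5=11 tails.

9 heads and 11 tails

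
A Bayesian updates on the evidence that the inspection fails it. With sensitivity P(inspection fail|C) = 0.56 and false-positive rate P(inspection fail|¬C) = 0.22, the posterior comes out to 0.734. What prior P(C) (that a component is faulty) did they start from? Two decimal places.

P(C) = 0.52

Bayes' rule in odds form gives O(C|E) = O(C)·[P(E|C)/P(E|¬C)], hence O(C) = O(C|E)/LR.
Posterior odds = 0.734/(1−0.734) = 2.7594. LR = 0.56/0.22 = 2.5455.
Prior odds = 2.7594/2.5455 = 1.0840, so P(C) = 1.0840/(1+1.0840) ≈ 0.52.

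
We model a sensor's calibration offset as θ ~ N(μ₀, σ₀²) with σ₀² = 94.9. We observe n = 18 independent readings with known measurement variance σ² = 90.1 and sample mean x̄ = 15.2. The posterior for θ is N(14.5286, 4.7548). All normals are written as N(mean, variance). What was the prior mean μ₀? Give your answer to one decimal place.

μ₀ = 1.8

With known observation variance, the Normal–Normal posterior has precision τ_n = τ₀ + n/σ² and mean μ_n = (τ₀μ₀ + (n/σ²)x̄)/τ_n.
Here τ₀ = 1/94.9 = 0.010537 and τ_data = 18/90.1 = 0.199778, so τ_n = 0.210315.
Rearranging for μ₀: μ₀ = (μ_n·τ_n − τ_data·x̄)/τ₀ = (14.5286·0.210315 − 0.199778·15.2) / 0.010537 = 0.018957/0.010537 ≈ 1.8.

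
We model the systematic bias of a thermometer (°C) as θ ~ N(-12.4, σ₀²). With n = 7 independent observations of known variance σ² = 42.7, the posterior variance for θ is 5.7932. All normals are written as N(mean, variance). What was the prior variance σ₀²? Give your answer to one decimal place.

For the Normal–Normal model with known σ², precisions add: τ_n = τ₀ + n/σ².
So 1/σ₀² = 1/5.7932 − 7/42.7 = 0.172616 − 0.163934 = 0.008682.
Hence σ₀² = 1/0.008682 ≈ 115.2.

σ₀² = 115.2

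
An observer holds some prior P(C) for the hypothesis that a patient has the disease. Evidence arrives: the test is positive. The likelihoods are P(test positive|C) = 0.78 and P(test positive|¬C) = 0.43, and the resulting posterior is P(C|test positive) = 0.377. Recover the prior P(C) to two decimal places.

P(C) = 0.25

Bayes' rule in odds form gives O(C|E) = O(C)·[P(E|C)/P(E|¬C)], hence O(C) = O(C|E)/LR.
Posterior odds = 0.377/(1−0.377) = 0.6051. LR = 0.78/0.43 = 1.8140.
Prior odds = 0.6051/1.8140 = 0.3336, so P(C) = 0.3336/(1+0.3336) ≈ 0.25.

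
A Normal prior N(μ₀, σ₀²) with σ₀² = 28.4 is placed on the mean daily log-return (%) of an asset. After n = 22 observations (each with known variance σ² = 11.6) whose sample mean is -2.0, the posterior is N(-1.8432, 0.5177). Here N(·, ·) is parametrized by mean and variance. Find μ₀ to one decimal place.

μ₀ = 6.6

The posterior mean is a precision-weighted average: μ_n = (τ₀μ₀ + τ_data·x̄)/(τ₀+τ_data), with τ₀=1/σ₀² and τ_data=n/σ².
Here τ₀ = 1/28.4 = 0.035211 and τ_data = 22/11.6 = 1.896552, so τ_n = 1.931763.
Rearranging for μ₀: μ₀ = (μ_n·τ_n − τ_data·x̄)/τ₀ = (-1.8432·1.931763 − 1.896552·-2.0) / 0.035211 = 0.232478/0.035211 ≈ 6.6.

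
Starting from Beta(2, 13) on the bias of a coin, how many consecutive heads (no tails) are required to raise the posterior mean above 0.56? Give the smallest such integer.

k = 15

After k heads and 0 tails the posterior is Beta(2+k, 13), with mean (2+k)/(2+13+k).
Set (2+k)/(15+k) > 0.56 and solve: k > (0.56·15 − 2)/(1 − 0.56) = 14.545.
The smallest integer exceeding 14.545 is 15, and checking k=15: (17)/(30) = 0.5667 > 0.56.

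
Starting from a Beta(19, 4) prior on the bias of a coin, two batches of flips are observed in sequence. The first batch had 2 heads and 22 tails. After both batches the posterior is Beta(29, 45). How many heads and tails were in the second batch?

Sequential conjugate updates are equivalent to a single update on the pooled data, so total successes = posterior α − prior α and total failures = posterior β − prior β.
Total across both batches: 29−19=10 heads, 45−4=41 tails.
Subtract the first batch: 10−2=8 heads and 41−22=19 tails.

8 heads and 19 tails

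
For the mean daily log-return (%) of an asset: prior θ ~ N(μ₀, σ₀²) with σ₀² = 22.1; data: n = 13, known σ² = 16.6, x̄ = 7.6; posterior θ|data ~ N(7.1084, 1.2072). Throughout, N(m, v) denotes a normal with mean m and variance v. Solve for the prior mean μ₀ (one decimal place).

With known observation variance, the Normal–Normal posterior has precision τ_n = τ₀ + n/σ² and mean μ_n = (τ₀μ₀ + (n/σ²)x̄)/τ_n.
Here τ₀ = 1/22.1 = 0.045249 and τ_data = 13/16.6 = 0.783133, so τ_n = 0.828382.
Rearranging for μ₀: μ₀ = (μ_n·τ_n − τ_data·x̄)/τ₀ = (7.1084·0.828382 − 0.783133·7.6) / 0.045249 = -0.063340/0.045249 ≈ -1.4.

μ₀ = -1.4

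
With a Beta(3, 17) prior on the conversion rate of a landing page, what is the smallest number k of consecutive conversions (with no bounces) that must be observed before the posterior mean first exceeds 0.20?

k = 2

After k conversions and 0 bounces the posterior is Beta(3+k, 17), with mean (3+k)/(3+17+k).
Set (3+k)/(20+k) > 0.20 and solve: k > (0.20·20 − 3)/(1 − 0.20) = 1.250.
The smallest integer exceeding 1.250 is 2.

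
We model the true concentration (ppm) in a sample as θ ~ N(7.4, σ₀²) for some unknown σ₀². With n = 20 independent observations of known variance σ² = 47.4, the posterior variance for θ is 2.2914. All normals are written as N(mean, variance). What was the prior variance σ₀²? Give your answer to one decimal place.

For the Normal–Normal model with known σ², precisions add: τ_n = τ₀ + n/σ².
So 1/σ₀² = 1/2.2914 − 20/47.4 = 0.436414 − 0.421941 = 0.014473.
Hence σ₀² = 1/0.014473 ≈ 69.1.

σ₀² = 69.1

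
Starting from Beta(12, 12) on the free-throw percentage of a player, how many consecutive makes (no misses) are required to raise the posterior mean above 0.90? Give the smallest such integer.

k = 97

After k makes and 0 misses the posterior is Beta(12+k, 12), with mean (12+k)/(12+12+k).
Set (12+k)/(24+k) > 0.90 and solve: k > (0.90·24 − 12)/(1 − 0.90) = 96.000.
The smallest integer exceeding 96.000 is 97.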